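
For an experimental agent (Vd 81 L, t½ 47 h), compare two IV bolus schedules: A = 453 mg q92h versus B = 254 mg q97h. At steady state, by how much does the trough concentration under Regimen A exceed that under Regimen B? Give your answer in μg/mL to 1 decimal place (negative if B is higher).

1.0 μg/mL

Regimen A: f = (1/2)^(92/47) ≈ 0.2575; Cmin,ss = (453/81)·f/(1−f) ≈ 1.940 μg/mL.
Regimen B: f = (1/2)^(97/47) ≈ 0.2392; Cmin,ss = (254/81)·f/(1−f) ≈ 0.986 μg/mL.
Difference ≈ 1.940 − 0.986 ≈ 0.954 μg/mL.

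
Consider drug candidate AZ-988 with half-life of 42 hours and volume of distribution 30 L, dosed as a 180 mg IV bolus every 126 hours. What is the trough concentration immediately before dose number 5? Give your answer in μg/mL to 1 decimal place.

f = (1/2)^(τ/t½) = (1/2)^(126/42) ≈ 0.1250.
C₀ = D/Vd = 180/30 ≈ 6.000 μg/mL.
Before the 5th dose, 4 doses have been given. Superposition: Cmin = C₀·(f + f² + … + f^4).
≈ 6.000 × (0.1250 + 0.0156 + 0.0020 + 0.0002) ≈ 6.000 × 0.1428 ≈ 0.857 μg/mL.

0.9 μg/mL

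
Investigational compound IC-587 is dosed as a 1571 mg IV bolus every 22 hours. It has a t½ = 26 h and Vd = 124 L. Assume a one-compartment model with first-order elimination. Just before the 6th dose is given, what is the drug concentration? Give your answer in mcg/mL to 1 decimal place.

15.0 mcg/mL

f = (1/2)^(τ/t½) = (1/2)^(22/26) ≈ 0.5563.
C₀ = D/Vd = 1571/124 ≈ 12.669 mcg/mL.
Before the 6th dose, 5 doses have been given. Superposition: Cmin = C₀·(f + f² + … + f^5).
≈ 12.669 × (0.5563 + 0.3095 + 0.1722 + 0.0958 + 0.0533) ≈ 12.669 × 1.1871 ≈ 15.039 mcg/mL.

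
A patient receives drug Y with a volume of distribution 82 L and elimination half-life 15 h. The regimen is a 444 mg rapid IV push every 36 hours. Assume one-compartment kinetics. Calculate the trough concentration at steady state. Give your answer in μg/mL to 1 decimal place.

1.3 μg/mL

Over one 36-h interval, 36/15 ≈ 2.4 half-lives elapse, leaving f ≈ 0.1895 of each dose.
Accumulation ratio R = 1/(1 − f) ≈ 1/0.8105 ≈ 1.2338.
Single-dose peak C₀ = D/Vd = 444/82 ≈ 5.415 μg/mL.
Cmax,ss = C₀/(1 − f) ≈ 5.415/0.8105 ≈ 6.681 μg/mL.
One interval later, Cmin,ss = Cmax,ss·e^(−kτ) ≈ 6.681 × 0.1895 ≈ 1.266 μg/mL.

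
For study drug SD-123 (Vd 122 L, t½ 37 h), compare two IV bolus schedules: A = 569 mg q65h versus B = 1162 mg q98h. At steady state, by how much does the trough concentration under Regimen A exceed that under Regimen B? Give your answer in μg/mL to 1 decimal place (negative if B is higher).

0.2 μg/mL

Regimen A: f = (1/2)^(65/37) ≈ 0.2959; Cmin,ss = (569/122)·f/(1−f) ≈ 1.960 μg/mL.
Regimen B: f = (1/2)^(98/37) ≈ 0.1595; Cmin,ss = (1162/122)·f/(1−f) ≈ 1.807 μg/mL.
Difference ≈ 1.960 − 1.807 ≈ 0.153 μg/mL.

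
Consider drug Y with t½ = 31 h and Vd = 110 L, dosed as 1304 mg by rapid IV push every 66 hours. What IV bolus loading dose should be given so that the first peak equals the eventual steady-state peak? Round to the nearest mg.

1690 mg

f = (1/2)^(66/31) ≈ 0.228611; accumulation ratio R = 1/(1−f) ≈ 1.29636.
Loading dose to hit Cmax,ss on first dose: D_load = D_maint·R ≈ 1304 × 1.29636 ≈ 1690.45 mg.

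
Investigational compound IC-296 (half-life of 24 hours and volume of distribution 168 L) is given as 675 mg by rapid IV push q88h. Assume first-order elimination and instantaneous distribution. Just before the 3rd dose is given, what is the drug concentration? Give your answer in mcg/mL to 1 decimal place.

0.3 mcg/mL

f = (1/2)^(τ/t½) = (1/2)^(88/24) ≈ 0.0787.
C₀ = D/Vd = 675/168 ≈ 4.018 mcg/mL.
Before the 3rd dose, 2 doses have been given. Superposition: Cmin = C₀·(f + f²).
≈ 4.018 × (0.0787 + 0.0062) ≈ 4.018 × 0.0849 ≈ 0.341 mcg/mL.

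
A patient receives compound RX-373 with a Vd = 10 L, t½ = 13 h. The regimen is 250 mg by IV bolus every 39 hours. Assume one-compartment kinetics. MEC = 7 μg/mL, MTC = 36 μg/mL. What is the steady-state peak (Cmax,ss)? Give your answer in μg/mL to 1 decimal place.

28.6 μg/mL

The dosing interval is 3 half-lives, so f = 2^(−3) = 0.125.
At steady state, R = 1/(1 − 0.125) = 8/7.
Single-dose peak C₀ = D/Vd = 250/10 = 25 μg/mL.
Steady-state peak Cmax,ss = C₀·R = 25 × 8/7 ≈ 28.571 μg/mL.
Peak 28.6 μg/mL vs MTC 36 μg/mL: below toxic threshold.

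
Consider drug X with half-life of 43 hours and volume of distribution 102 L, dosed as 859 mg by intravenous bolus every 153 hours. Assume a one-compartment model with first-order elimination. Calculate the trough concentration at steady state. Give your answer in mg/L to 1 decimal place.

0.8 mg/L

τ/t½ = 153/43 ≈ 3.5581, so fraction remaining f = (1/2)^(153/43) ≈ 0.0849.
Each bolus raises the concentration by D/Vd = 859/102 ≈ 8.422 mg/L.
Steady-state trough Cmin,ss = C₀·f/(1−f) ≈ 8.422 × 0.0849/0.9151 ≈ 0.781 mg/L.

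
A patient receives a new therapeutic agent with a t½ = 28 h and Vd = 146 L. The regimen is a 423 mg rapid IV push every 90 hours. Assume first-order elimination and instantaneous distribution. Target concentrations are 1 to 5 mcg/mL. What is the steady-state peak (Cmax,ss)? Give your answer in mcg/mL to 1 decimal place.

τ/t½ = 90/28 ≈ 3.2143, so fraction remaining f = (1/2)^(90/28) ≈ 0.1077.
At steady state, accumulation factor R = 1/(1 − e^(−kτ)) ≈ 1.1207.
Single-dose peak C₀ = D/Vd = 423/146 ≈ 2.897 mcg/mL.
Steady-state peak Cmax,ss = C₀·R ≈ 2.897 × 1.1207 ≈ 3.247 mcg/mL.
Peak 3.2 mcg/mL vs MTC 5 mcg/mL: below toxic threshold.

3.2 mcg/mL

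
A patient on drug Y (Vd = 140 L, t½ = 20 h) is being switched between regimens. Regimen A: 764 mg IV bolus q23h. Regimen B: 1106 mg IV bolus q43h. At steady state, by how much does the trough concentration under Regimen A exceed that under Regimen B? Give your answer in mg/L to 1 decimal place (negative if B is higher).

Regimen A: f = (1/2)^(23/20) ≈ 0.4506; Cmin,ss = (764/140)·f/(1−f) ≈ 4.476 mg/L.
Regimen B: f = (1/2)^(43/20) ≈ 0.2253; Cmin,ss = (1106/140)·f/(1−f) ≈ 2.297 mg/L.
Difference ≈ 4.476 − 2.297 ≈ 2.179 mg/L.

2.2 mg/L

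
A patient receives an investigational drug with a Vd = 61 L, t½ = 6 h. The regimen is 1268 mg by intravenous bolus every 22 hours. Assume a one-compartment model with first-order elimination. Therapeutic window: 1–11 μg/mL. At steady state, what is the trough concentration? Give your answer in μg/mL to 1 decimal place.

Over one 22-h interval, 22/6 ≈ 3.6667 half-lives elapse, leaving f ≈ 0.0787 of each dose.
Each bolus raises the concentration by D/Vd = 1268/61 ≈ 20.787 μg/mL.
Steady-state trough Cmin,ss = C₀·f/(1−f) ≈ 20.787 × 0.0787/0.9213 ≈ 1.776 μg/mL.
Trough 1.8 μg/mL vs MEC 1 μg/mL: adequate.

1.8 μg/mL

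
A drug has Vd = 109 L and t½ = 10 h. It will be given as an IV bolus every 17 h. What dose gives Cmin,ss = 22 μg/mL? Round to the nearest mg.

5393 mg

τ/t½ = 17/10 ≈ 1.7, so f = (1/2)^(17/10) ≈ 0.307786.
Cmin,ss = (D/Vd)·f/(1−f), so D = Cmin,ss·Vd·(1−f)/f.
D = 22 × 109 × (1−f)/f ≈ 22 × 109 × 2.24901 ≈ 5393.13 mg.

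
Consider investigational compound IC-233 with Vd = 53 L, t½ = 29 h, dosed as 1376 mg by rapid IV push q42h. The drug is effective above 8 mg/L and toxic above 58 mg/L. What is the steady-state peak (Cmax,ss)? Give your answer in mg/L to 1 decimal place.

41.0 mg/L

τ/t½ = 42/29 ≈ 1.4483, so fraction remaining f = (1/2)^(42/29) ≈ 0.3665.
At steady state, accumulation factor R = 1/(1 − e^(−kτ)) ≈ 1.5785.
Each bolus raises the concentration by D/Vd = 1376/53 ≈ 25.962 mg/L.
Cmax,ss = C₀/(1 − f) ≈ 25.962/0.6335 ≈ 40.982 mg/L.
Peak 41.0 mg/L vs MTC 58 mg/L: below toxic threshold.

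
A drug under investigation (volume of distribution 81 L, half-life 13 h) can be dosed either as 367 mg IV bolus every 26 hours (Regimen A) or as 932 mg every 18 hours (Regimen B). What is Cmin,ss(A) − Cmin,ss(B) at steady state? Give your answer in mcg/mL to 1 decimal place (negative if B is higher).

-5.6 mcg/mL

Regimen A: f = (1/2)^(26/13) ≈ 0.2500; Cmin,ss = (367/81)·f/(1−f) ≈ 1.510 mcg/mL.
Regimen B: f = (1/2)^(18/13) ≈ 0.3830; Cmin,ss = (932/81)·f/(1−f) ≈ 7.142 mcg/mL.
Difference ≈ 1.510 − 7.142 ≈ -5.632 mcg/mL.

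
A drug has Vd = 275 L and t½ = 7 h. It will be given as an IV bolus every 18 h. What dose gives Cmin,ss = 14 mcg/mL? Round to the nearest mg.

τ/t½ = 18/7 ≈ 2.5714, so f = (1/2)^(18/7) ≈ 0.168238.
Cmin,ss = (D/Vd)·f/(1−f), so D = Cmin,ss·Vd·(1−f)/f.
D = 14 × 275 × (1−f)/f ≈ 14 × 275 × 4.94396 ≈ 19034.25 mg.

19034 mg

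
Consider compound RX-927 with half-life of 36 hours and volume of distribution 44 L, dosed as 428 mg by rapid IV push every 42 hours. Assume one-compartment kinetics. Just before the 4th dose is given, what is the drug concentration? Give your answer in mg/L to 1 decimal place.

f = (1/2)^(τ/t½) = (1/2)^(42/36) ≈ 0.4454.
C₀ = D/Vd = 428/44 ≈ 9.727 mg/L.
Before the 4th dose, 3 doses have been given. Superposition: Cmin = C₀·(f + f² + … + f^3).
≈ 9.727 × (0.4454 + 0.1984 + 0.0884) ≈ 9.727 × 0.7322 ≈ 7.122 mg/L.

7.1 mg/L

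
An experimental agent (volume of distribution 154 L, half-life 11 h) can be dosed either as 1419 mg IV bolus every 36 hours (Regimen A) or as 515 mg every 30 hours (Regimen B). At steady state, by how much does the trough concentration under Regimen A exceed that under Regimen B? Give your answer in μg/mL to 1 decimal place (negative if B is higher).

Regimen A: f = (1/2)^(36/11) ≈ 0.1035; Cmin,ss = (1419/154)·f/(1−f) ≈ 1.064 μg/mL.
Regimen B: f = (1/2)^(30/11) ≈ 0.1510; Cmin,ss = (515/154)·f/(1−f) ≈ 0.595 μg/mL.
Difference ≈ 1.064 − 0.595 ≈ 0.469 μg/mL.

0.5 μg/mL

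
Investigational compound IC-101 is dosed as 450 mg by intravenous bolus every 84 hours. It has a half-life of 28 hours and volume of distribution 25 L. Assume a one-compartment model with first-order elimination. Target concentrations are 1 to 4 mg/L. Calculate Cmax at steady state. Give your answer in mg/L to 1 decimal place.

The dosing interval is 3 half-lives, so f = 2^(−3) = 0.125.
At steady state, R = 1/(1 − 0.125) = 8/7.
Single-dose peak C₀ = D/Vd = 450/25 = 18 mg/L.
Steady-state peak Cmax,ss = C₀·R = 18 × 8/7 ≈ 20.571 mg/L.
Peak 20.6 mg/L vs MTC 4 mg/L: exceeds toxic threshold.

20.6 mg/L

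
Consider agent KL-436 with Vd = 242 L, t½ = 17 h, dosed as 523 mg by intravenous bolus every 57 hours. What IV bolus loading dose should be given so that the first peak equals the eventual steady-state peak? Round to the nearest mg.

f = (1/2)^(57/17) ≈ 0.097873; accumulation ratio R = 1/(1−f) ≈ 1.10849.
Loading dose to hit Cmax,ss on first dose: D_load = D_maint·R ≈ 523 × 1.10849 ≈ 579.74 mg.

580 mg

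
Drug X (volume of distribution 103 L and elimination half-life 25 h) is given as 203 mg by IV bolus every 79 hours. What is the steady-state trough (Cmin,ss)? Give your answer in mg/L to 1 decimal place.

0.2 mg/L

Over one 79-h interval, 79/25 ≈ 3.16 half-lives elapse, leaving f ≈ 0.1119 of each dose.
Accumulation ratio R = 1/(1 − f) ≈ 1/0.8881 ≈ 1.1260.
Single-dose peak C₀ = D/Vd = 203/103 ≈ 1.971 mg/L.
Cmax,ss = C₀/(1 − f) ≈ 1.971/0.8881 ≈ 2.219 mg/L.
Steady-state trough Cmin,ss = Cmax,ss·f ≈ 2.219 × 0.1119 ≈ 0.248 mg/L.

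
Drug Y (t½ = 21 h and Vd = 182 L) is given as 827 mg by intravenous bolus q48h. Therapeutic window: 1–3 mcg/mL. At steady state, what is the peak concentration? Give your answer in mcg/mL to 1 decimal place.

Over one 48-h interval, 48/21 ≈ 2.2857 half-lives elapse, leaving f ≈ 0.2051 of each dose.
Accumulation ratio R = 1/(1 − f) ≈ 1/0.7949 ≈ 1.2580.
Each bolus raises the concentration by D/Vd = 827/182 ≈ 4.544 mcg/mL.
Steady-state peak Cmax,ss = C₀·R ≈ 4.544 × 1.2580 ≈ 5.716 mcg/mL.
Peak 5.7 mcg/mL vs MTC 3 mcg/mL: exceeds toxic threshold.

5.7 mcg/mL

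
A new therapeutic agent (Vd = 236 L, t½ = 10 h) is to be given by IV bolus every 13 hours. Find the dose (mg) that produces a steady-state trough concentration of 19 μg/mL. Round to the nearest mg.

τ/t½ = 13/10 ≈ 1.3, so f = (1/2)^(13/10) ≈ 0.406126.
Cmin,ss = (D/Vd)·f/(1−f), so D = Cmin,ss·Vd·(1−f)/f.
D = 19 × 236 × (1−f)/f ≈ 19 × 236 × 1.46229 ≈ 6556.91 mg.

6557 mg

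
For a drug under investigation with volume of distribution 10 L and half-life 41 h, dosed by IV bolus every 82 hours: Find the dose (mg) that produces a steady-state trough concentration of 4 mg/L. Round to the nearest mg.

τ/t½ = 82/41 ≈ 2, so f = (1/2)^(82/41) ≈ 0.250000.
Cmin,ss = (D/Vd)·f/(1−f), so D = Cmin,ss·Vd·(1−f)/f.
D = 4 × 10 × (1−f)/f ≈ 4 × 10 × 3.00000 ≈ 120.00 mg.

120 mg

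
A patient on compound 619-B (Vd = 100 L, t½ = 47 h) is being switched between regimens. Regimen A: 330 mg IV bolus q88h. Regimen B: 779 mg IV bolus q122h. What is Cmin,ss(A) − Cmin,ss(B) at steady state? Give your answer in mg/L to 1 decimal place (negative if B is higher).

Regimen A: f = (1/2)^(88/47) ≈ 0.2731; Cmin,ss = (330/100)·f/(1−f) ≈ 1.240 mg/L.
Regimen B: f = (1/2)^(122/47) ≈ 0.1654; Cmin,ss = (779/100)·f/(1−f) ≈ 1.544 mg/L.
Difference ≈ 1.240 − 1.544 ≈ -0.304 mg/L.

-0.3 mg/L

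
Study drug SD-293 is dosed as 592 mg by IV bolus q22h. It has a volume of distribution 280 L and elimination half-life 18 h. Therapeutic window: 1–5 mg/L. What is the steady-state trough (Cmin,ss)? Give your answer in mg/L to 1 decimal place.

1.6 mg/L

Over one 22-h interval, 22/18 ≈ 1.2222 half-lives elapse, leaving f ≈ 0.4286 of each dose.
Each bolus raises the concentration by D/Vd = 592/280 ≈ 2.114 mg/L.
Steady-state trough Cmin,ss = C₀·f/(1−f) ≈ 2.114 × 0.4286/0.5714 ≈ 1.586 mg/L.
Trough 1.6 mg/L vs MEC 1 mg/L: adequate.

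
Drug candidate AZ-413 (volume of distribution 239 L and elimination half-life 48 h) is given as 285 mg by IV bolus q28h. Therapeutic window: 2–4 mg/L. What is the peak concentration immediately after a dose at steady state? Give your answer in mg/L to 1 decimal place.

3.6 mg/L

τ/t½ = 28/48 ≈ 0.58333, so fraction remaining f = (1/2)^(28/48) ≈ 0.6674.
At steady state, accumulation factor R = 1/(1 − e^(−kτ)) ≈ 3.0066.
Single-dose peak C₀ = D/Vd = 285/239 ≈ 1.192 mg/L.
Steady-state peak Cmax,ss = C₀·R ≈ 1.192 × 3.0066 ≈ 3.584 mg/L.
Peak 3.6 mg/L vs MTC 4 mg/L: below toxic threshold.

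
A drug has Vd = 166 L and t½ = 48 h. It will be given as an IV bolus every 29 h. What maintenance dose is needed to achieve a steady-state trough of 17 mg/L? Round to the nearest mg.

1468 mg

τ/t½ = 29/48 ≈ 0.60417, so f = (1/2)^(29/48) ≈ 0.657851.
Cmin,ss = (D/Vd)·f/(1−f), so D = Cmin,ss·Vd·(1−f)/f.
D = 17 × 166 × (1−f)/f ≈ 17 × 166 × 0.52010 ≈ 1467.72 mg.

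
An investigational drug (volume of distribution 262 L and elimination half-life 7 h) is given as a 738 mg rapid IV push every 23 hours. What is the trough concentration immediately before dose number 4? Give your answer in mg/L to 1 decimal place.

f = (1/2)^(τ/t½) = (1/2)^(23/7) ≈ 0.1025.
C₀ = D/Vd = 738/262 ≈ 2.817 mg/L.
Before the 4th dose, 3 doses have been given. Superposition: Cmin = C₀·(f + f² + … + f^3).
≈ 2.817 × (0.1025 + 0.0105 + 0.0011) ≈ 2.817 × 0.1141 ≈ 0.321 mg/L.

0.3 mg/L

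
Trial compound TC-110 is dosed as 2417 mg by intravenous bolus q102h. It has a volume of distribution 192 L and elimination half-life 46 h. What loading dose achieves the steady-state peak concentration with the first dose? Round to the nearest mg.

3079 mg

f = (1/2)^(102/46) ≈ 0.215030; accumulation ratio R = 1/(1−f) ≈ 1.27393.
Loading dose to hit Cmax,ss on first dose: D_load = D_maint·R ≈ 2417 × 1.27393 ≈ 3079.09 mg.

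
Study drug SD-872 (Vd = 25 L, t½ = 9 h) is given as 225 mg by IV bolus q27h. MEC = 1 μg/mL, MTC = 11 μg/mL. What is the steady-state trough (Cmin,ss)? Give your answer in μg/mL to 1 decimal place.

The dosing interval is 3 half-lives, so f = 2^(−3) = 0.125.
Accumulation ratio R = 1/(1 − f) = 1/0.875 = 8/7.
Single-dose peak C₀ = D/Vd = 225/25 = 9 μg/mL.
Steady-state peak Cmax,ss = C₀·R = 9 × 8/7 ≈ 10.286 μg/mL.
Steady-state trough Cmin,ss = Cmax,ss·f ≈ 10.286 × 0.125 ≈ 1.286 μg/mL.
Trough 1.3 μg/mL vs MEC 1 μg/mL: adequate.

1.3 μg/mL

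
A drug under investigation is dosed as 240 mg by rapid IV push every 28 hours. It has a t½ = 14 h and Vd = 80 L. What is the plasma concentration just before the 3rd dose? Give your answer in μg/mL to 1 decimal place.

0.9 μg/mL

f = (1/2)^(τ/t½) = (1/2)^(28/14) ≈ 0.2500.
C₀ = D/Vd = 240/80 ≈ 3.000 μg/mL.
Before the 3rd dose, 2 doses have been given. Superposition: Cmin = C₀·(f + f²).
≈ 3.000 × (0.2500 + 0.0625) ≈ 3.000 × 0.3125 ≈ 0.938 μg/mL.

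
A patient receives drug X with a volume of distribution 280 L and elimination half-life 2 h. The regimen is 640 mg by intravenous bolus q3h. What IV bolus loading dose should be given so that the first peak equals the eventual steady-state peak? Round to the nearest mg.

f = (1/2)^(3/2) ≈ 0.353553; accumulation ratio R = 1/(1−f) ≈ 1.54692.
Loading dose to hit Cmax,ss on first dose: D_load = D_maint·R ≈ 640 × 1.54692 ≈ 990.03 mg.

990 mg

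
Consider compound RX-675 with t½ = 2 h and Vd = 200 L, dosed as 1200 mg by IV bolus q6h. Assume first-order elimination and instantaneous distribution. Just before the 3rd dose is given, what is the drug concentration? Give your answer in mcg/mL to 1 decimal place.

f = (1/2)^(τ/t½) = (1/2)^(6/2) ≈ 0.1250.
C₀ = D/Vd = 1200/200 ≈ 6.000 mcg/mL.
Before the 3rd dose, 2 doses have been given. Superposition: Cmin = C₀·(f + f²).
≈ 6.000 × (0.1250 + 0.0156) ≈ 6.000 × 0.1406 ≈ 0.844 mcg/mL.

0.8 mcg/mL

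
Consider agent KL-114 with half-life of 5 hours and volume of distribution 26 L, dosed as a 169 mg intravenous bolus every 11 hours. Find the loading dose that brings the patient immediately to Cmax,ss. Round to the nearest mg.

f = (1/2)^(11/5) ≈ 0.217638; accumulation ratio R = 1/(1−f) ≈ 1.27818.
Loading dose to hit Cmax,ss on first dose: D_load = D_maint·R ≈ 169 × 1.27818 ≈ 216.01 mg.

216 mg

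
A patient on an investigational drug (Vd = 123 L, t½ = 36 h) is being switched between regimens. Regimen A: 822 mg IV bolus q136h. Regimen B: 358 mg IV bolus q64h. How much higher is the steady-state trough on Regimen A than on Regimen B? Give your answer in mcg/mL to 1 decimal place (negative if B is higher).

-0.7 mcg/mL

Regimen A: f = (1/2)^(136/36) ≈ 0.0729; Cmin,ss = (822/123)·f/(1−f) ≈ 0.525 mcg/mL.
Regimen B: f = (1/2)^(64/36) ≈ 0.2916; Cmin,ss = (358/123)·f/(1−f) ≈ 1.198 mcg/mL.
Difference ≈ 0.525 − 1.198 ≈ -0.673 mcg/mL.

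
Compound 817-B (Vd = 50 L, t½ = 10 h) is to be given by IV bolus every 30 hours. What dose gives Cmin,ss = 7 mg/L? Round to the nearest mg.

τ/t½ = 30/10 ≈ 3, so f = (1/2)^(30/10) ≈ 0.125000.
Cmin,ss = (D/Vd)·f/(1−f), so D = Cmin,ss·Vd·(1−f)/f.
D = 7 × 50 × (1−f)/f ≈ 7 × 50 × 7.00000 ≈ 2450.00 mg.

2450 mg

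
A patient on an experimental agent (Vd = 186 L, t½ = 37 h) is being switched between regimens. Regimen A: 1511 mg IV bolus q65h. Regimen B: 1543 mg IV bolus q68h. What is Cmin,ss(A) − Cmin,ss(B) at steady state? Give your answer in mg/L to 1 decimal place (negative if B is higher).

Regimen A: f = (1/2)^(65/37) ≈ 0.2959; Cmin,ss = (1511/186)·f/(1−f) ≈ 3.414 mg/L.
Regimen B: f = (1/2)^(68/37) ≈ 0.2797; Cmin,ss = (1543/186)·f/(1−f) ≈ 3.221 mg/L.
Difference ≈ 3.414 − 3.221 ≈ 0.193 mg/L.

0.2 mg/L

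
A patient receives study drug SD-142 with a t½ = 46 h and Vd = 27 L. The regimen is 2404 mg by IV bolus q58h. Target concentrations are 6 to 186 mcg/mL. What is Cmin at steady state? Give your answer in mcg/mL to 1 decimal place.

63.8 mcg/mL

τ/t½ = 58/46 ≈ 1.2609, so fraction remaining f = (1/2)^(58/46) ≈ 0.4173.
Single-dose peak C₀ = D/Vd = 2404/27 ≈ 89.037 mcg/mL.
Steady-state trough Cmin,ss = C₀·f/(1−f) ≈ 89.037 × 0.4173/0.5827 ≈ 63.764 mcg/mL.
Trough 63.8 mcg/mL vs MEC 6 mcg/mL: adequate.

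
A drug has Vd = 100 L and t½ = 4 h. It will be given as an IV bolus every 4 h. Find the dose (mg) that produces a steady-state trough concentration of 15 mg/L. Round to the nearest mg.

τ/t½ = 4/4 ≈ 1, so f = (1/2)^(4/4) ≈ 0.500000.
Cmin,ss = (D/Vd)·f/(1−f), so D = Cmin,ss·Vd·(1−f)/f.
D = 15 × 100 × (1−f)/f ≈ 15 × 100 × 1.00000 ≈ 1500.00 mg.

1500 mg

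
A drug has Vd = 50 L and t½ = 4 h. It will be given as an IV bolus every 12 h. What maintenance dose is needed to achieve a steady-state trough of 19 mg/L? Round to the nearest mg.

6650 mg

τ/t½ = 12/4 ≈ 3, so f = (1/2)^(12/4) ≈ 0.125000.
Cmin,ss = (D/Vd)·f/(1−f), so D = Cmin,ss·Vd·(1−f)/f.
D = 19 × 50 × (1−f)/f ≈ 19 × 50 × 7.00000 ≈ 6650.00 mg.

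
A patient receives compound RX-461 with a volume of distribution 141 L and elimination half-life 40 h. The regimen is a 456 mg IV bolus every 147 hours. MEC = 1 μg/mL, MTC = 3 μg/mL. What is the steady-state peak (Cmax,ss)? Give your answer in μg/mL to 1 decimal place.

k = ln2/t½ = ln2/40 ≈ 0.017329 h⁻¹; fraction remaining f = e^(−kτ) = e^(−0.017329×147) ≈ 0.0783.
At steady state, accumulation factor R = 1/(1 − e^(−kτ)) ≈ 1.0850.
Single-dose peak C₀ = D/Vd = 456/141 ≈ 3.234 μg/mL.
Steady-state peak Cmax,ss = C₀·R ≈ 3.234 × 1.0850 ≈ 3.509 μg/mL.
Peak 3.5 μg/mL vs MTC 3 μg/mL: exceeds toxic threshold.

3.5 μg/mL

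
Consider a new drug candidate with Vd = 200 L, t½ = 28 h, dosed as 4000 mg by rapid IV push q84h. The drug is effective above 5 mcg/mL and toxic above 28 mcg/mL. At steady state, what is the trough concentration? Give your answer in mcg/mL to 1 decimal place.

τ = 84 h = 3 half-lives, so f = (1/2)^3 = 0.125.
At steady state, R = 1/(1 − 0.125) = 8/7.
Single-dose peak C₀ = D/Vd = 4000/200 = 20 mcg/mL.
Steady-state peak Cmax,ss = C₀·R = 20 × 8/7 ≈ 22.857 mcg/mL.
Steady-state trough Cmin,ss = Cmax,ss·f ≈ 22.857 × 0.125 ≈ 2.857 mcg/mL.
Trough 2.9 mcg/mL vs MEC 5 mcg/mL: subtherapeutic.

2.9 mcg/mL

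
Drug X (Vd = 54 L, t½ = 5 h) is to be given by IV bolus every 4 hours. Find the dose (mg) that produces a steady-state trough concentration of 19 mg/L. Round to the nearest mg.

τ/t½ = 4/5 ≈ 0.8, so f = (1/2)^(4/5) ≈ 0.574349.
Cmin,ss = (D/Vd)·f/(1−f), so D = Cmin,ss·Vd·(1−f)/f.
D = 19 × 54 × (1−f)/f ≈ 19 × 54 × 0.74110 ≈ 760.37 mg.

760 mg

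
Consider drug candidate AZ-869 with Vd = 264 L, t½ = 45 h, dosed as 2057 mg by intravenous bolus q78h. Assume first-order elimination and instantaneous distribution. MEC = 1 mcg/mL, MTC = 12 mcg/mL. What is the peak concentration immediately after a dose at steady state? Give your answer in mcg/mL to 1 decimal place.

k = ln2/t½ = ln2/45 ≈ 0.015403 h⁻¹; fraction remaining f = e^(−kτ) = e^(−0.015403×78) ≈ 0.3008.
At steady state, accumulation factor R = 1/(1 − e^(−kτ)) ≈ 1.4302.
Each bolus raises the concentration by D/Vd = 2057/264 ≈ 7.792 mcg/mL.
Steady-state peak Cmax,ss = C₀·R ≈ 7.792 × 1.4302 ≈ 11.144 mcg/mL.
Peak 11.1 mcg/mL vs MTC 12 mcg/mL: below toxic threshold.

11.1 mcg/mL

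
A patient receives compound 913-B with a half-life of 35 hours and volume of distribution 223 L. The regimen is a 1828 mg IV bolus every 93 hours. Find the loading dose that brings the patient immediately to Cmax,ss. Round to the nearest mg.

f = (1/2)^(93/35) ≈ 0.158533; accumulation ratio R = 1/(1−f) ≈ 1.18840.
Loading dose to hit Cmax,ss on first dose: D_load = D_maint·R ≈ 1828 × 1.18840 ≈ 2172.40 mg.

2172 mg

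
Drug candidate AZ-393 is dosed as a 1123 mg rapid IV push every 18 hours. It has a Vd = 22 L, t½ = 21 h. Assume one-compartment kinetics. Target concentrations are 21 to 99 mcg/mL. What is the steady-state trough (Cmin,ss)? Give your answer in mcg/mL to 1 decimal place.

Over one 18-h interval, 18/21 ≈ 0.85714 half-lives elapse, leaving f ≈ 0.5520 of each dose.
At steady state, accumulation factor R = 1/(1 − e^(−kτ)) ≈ 2.2321.
Single-dose peak C₀ = D/Vd = 1123/22 ≈ 51.045 mcg/mL.
Steady-state peak Cmax,ss = C₀·R ≈ 51.045 × 2.2321 ≈ 113.938 mcg/mL.
Steady-state trough Cmin,ss = Cmax,ss·f ≈ 113.938 × 0.5520 ≈ 62.894 mcg/mL.
Trough 62.9 mcg/mL vs MEC 21 mcg/mL: adequate.

62.9 mcg/mL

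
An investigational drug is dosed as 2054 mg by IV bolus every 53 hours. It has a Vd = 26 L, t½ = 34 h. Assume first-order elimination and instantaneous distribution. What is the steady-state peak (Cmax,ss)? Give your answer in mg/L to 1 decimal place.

119.6 mg/L

τ/t½ = 53/34 ≈ 1.5588, so fraction remaining f = (1/2)^(53/34) ≈ 0.3394.
Accumulation ratio R = 1/(1 − f) ≈ 1/0.6606 ≈ 1.5138.
Each bolus raises the concentration by D/Vd = 2054/26 ≈ 79.000 mg/L.
Steady-state peak Cmax,ss = C₀·R ≈ 79.000 × 1.5138 ≈ 119.590 mg/L.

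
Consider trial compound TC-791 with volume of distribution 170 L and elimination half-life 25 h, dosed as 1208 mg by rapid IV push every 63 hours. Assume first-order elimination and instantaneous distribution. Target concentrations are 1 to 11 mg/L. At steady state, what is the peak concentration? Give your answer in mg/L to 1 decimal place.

8.6 mg/L

Over one 63-h interval, 63/25 ≈ 2.52 half-lives elapse, leaving f ≈ 0.1743 of each dose.
At steady state, accumulation factor R = 1/(1 − e^(−kτ)) ≈ 1.2111.
Each bolus raises the concentration by D/Vd = 1208/170 ≈ 7.106 mg/L.
Steady-state peak Cmax,ss = C₀·R ≈ 7.106 × 1.2111 ≈ 8.606 mg/L.
Peak 8.6 mg/L vs MTC 11 mg/L: below toxic threshold.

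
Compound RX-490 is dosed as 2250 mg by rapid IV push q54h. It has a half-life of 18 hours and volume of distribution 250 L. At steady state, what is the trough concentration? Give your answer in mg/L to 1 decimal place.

1.3 mg/L

The dosing interval is 3 half-lives, so f = 2^(−3) = 0.125.
At steady state, R = 1/(1 − 0.125) = 8/7.
Single-dose peak C₀ = D/Vd = 2250/250 = 9 mg/L.
Steady-state peak Cmax,ss = C₀·R = 9 × 8/7 ≈ 10.286 mg/L.
Steady-state trough Cmin,ss = Cmax,ss·f ≈ 10.286 × 0.125 ≈ 1.286 mg/L.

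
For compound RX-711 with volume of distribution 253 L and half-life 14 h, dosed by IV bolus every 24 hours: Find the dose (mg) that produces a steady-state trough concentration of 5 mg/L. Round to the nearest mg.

2886 mg

τ/t½ = 24/14 ≈ 1.7143, so f = (1/2)^(24/14) ≈ 0.304753.
Cmin,ss = (D/Vd)·f/(1−f), so D = Cmin,ss·Vd·(1−f)/f.
D = 5 × 253 × (1−f)/f ≈ 5 × 253 × 2.28135 ≈ 2885.91 mg.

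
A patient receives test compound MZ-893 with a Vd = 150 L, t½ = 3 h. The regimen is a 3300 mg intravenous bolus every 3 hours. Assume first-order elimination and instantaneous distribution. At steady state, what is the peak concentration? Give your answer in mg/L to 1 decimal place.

44.0 mg/L

τ = 3 h = 1 half-life, so f = (1/2)^1 = 0.5.
Accumulation ratio R = 1/(1 − f) = 1/0.5 = 2/1.
Single-dose peak C₀ = D/Vd = 3300/150 = 22 mg/L.
Steady-state peak Cmax,ss = C₀·R = 22 × 2/1 ≈ 44.000 mg/L.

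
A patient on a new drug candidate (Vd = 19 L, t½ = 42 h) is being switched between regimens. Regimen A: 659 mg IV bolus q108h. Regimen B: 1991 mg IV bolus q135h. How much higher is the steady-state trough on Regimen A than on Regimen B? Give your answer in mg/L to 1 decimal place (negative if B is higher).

-5.6 mg/L

Regimen A: f = (1/2)^(108/42) ≈ 0.1682; Cmin,ss = (659/19)·f/(1−f) ≈ 7.014 mg/L.
Regimen B: f = (1/2)^(135/42) ≈ 0.1077; Cmin,ss = (1991/19)·f/(1−f) ≈ 12.648 mg/L.
Difference ≈ 7.014 − 12.648 ≈ -5.634 mg/L.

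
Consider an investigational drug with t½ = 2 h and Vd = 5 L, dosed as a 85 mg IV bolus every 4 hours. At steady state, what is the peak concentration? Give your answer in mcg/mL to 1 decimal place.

The dosing interval is 2 half-lives, so f = 2^(−2) = 0.25.
Accumulation ratio R = 1/(1 − f) = 1/0.75 = 4/3.
Single-dose peak C₀ = D/Vd = 85/5 = 17 mcg/mL.
Steady-state peak Cmax,ss = C₀·R = 17 × 4/3 ≈ 22.667 mcg/mL.

22.7 mcg/mL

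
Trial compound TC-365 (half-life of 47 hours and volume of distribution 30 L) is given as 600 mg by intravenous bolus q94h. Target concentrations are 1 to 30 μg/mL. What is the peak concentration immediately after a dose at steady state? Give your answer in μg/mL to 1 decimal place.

τ = 94 h = 2 half-lives, so f = (1/2)^2 = 0.25.
Accumulation ratio R = 1/(1 − f) = 1/0.75 = 4/3.
Single-dose peak C₀ = D/Vd = 600/30 = 20 μg/mL.
Steady-state peak Cmax,ss = C₀·R = 20 × 4/3 ≈ 26.667 μg/mL.
Peak 26.7 μg/mL vs MTC 30 μg/mL: below toxic threshold.

26.7 μg/mL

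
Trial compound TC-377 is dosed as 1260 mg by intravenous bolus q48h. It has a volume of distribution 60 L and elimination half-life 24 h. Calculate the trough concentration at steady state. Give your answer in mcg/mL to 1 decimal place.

The dosing interval is 2 half-lives, so f = 2^(−2) = 0.25.
Accumulation ratio R = 1/(1 − f) = 1/0.75 = 4/3.
Single-dose peak C₀ = D/Vd = 1260/60 = 21 mcg/mL.
Steady-state peak Cmax,ss = C₀·R = 21 × 4/3 ≈ 28.000 mcg/mL.
Steady-state trough Cmin,ss = Cmax,ss·f ≈ 28.000 × 0.25 ≈ 7.000 mcg/mL.

7.0 mcg/mL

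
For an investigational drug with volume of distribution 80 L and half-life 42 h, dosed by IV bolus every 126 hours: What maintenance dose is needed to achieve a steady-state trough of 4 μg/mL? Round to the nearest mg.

2240 mg

τ/t½ = 126/42 ≈ 3, so f = (1/2)^(126/42) ≈ 0.125000.
Cmin,ss = (D/Vd)·f/(1−f), so D = Cmin,ss·Vd·(1−f)/f.
D = 4 × 80 × (1−f)/f ≈ 4 × 80 × 7.00000 ≈ 2240.00 mg.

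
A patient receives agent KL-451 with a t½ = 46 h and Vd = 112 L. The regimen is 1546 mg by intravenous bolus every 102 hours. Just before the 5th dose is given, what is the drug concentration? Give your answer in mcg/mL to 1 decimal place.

3.8 mcg/mL

f = (1/2)^(τ/t½) = (1/2)^(102/46) ≈ 0.2150.
C₀ = D/Vd = 1546/112 ≈ 13.804 mcg/mL.
Before the 5th dose, 4 doses have been given. Superposition: Cmin = C₀·(f + f² + … + f^4).
≈ 13.804 × (0.2150 + 0.0462 + 0.0099 + 0.0021) ≈ 13.804 × 0.2732 ≈ 3.771 mcg/mL.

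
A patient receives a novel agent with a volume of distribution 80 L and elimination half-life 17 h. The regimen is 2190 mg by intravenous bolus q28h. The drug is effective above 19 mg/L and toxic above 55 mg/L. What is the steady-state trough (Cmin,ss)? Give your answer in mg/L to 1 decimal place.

k = ln2/t½ = ln2/17 ≈ 0.040773 h⁻¹; fraction remaining f = e^(−kτ) = e^(−0.040773×28) ≈ 0.3193.
Each bolus raises the concentration by D/Vd = 2190/80 ≈ 27.375 mg/L.
Steady-state trough Cmin,ss = C₀·f/(1−f) ≈ 27.375 × 0.3193/0.6807 ≈ 12.841 mg/L.
Trough 12.8 mg/L vs MEC 19 mg/L: subtherapeutic.

12.8 mg/L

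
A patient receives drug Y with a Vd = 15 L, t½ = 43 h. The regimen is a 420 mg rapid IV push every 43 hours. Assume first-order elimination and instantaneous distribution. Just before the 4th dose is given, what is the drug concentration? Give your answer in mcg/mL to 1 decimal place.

f = (1/2)^(τ/t½) = (1/2)^(43/43) ≈ 0.5000.
C₀ = D/Vd = 420/15 ≈ 28.000 mcg/mL.
Before the 4th dose, 3 doses have been given. Superposition: Cmin = C₀·(f + f² + … + f^3).
≈ 28.000 × (0.5000 + 0.2500 + 0.1250) ≈ 28.000 × 0.8750 ≈ 24.500 mcg/mL.

24.5 mcg/mL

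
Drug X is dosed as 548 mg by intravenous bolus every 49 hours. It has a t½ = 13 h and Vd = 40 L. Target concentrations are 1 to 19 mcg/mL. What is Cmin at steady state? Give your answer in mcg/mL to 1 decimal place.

Over one 49-h interval, 49/13 ≈ 3.7692 half-lives elapse, leaving f ≈ 0.0733 of each dose.
Accumulation ratio R = 1/(1 − f) ≈ 1/0.9267 ≈ 1.0791.
Single-dose peak C₀ = D/Vd = 548/40 ≈ 13.700 mcg/mL.
Steady-state peak Cmax,ss = C₀·R ≈ 13.700 × 1.0791 ≈ 14.784 mcg/mL.
One interval later, Cmin,ss = Cmax,ss·e^(−kτ) ≈ 14.784 × 0.0733 ≈ 1.084 mcg/mL.
Trough 1.1 mcg/mL vs MEC 1 mcg/mL: adequate.

1.1 mcg/mL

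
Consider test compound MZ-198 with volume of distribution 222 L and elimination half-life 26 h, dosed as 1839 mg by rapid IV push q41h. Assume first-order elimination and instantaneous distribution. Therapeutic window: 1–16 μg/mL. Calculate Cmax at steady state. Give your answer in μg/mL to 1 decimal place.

12.5 μg/mL

Over one 41-h interval, 41/26 ≈ 1.5769 half-lives elapse, leaving f ≈ 0.3352 of each dose.
At steady state, accumulation factor R = 1/(1 − e^(−kτ)) ≈ 1.5042.
Single-dose peak C₀ = D/Vd = 1839/222 ≈ 8.284 μg/mL.
Cmax,ss = C₀/(1 − f) ≈ 8.284/0.6648 ≈ 12.461 μg/mL.
Peak 12.5 μg/mL vs MTC 16 μg/mL: below toxic threshold.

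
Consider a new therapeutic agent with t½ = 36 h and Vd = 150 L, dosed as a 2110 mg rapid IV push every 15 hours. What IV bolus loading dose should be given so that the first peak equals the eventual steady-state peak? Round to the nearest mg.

f = (1/2)^(15/36) ≈ 0.749154; accumulation ratio R = 1/(1−f) ≈ 3.98651.
Loading dose to hit Cmax,ss on first dose: D_load = D_maint·R ≈ 2110 × 3.98651 ≈ 8411.54 mg.

8412 mg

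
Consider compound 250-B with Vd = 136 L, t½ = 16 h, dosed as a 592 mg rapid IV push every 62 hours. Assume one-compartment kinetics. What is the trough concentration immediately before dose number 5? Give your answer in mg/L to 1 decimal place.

f = (1/2)^(τ/t½) = (1/2)^(62/16) ≈ 0.0682.
C₀ = D/Vd = 592/136 ≈ 4.353 mg/L.
Before the 5th dose, 4 doses have been given. Superposition: Cmin = C₀·(f + f² + … + f^4).
≈ 4.353 × (0.0682 + 0.0047 + 0.0003 + 0.0000) ≈ 4.353 × 0.0732 ≈ 0.319 mg/L.

0.3 mg/L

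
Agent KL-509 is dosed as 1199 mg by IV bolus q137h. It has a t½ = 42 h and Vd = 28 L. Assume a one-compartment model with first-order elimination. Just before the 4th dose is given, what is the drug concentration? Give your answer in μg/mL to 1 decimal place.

5.0 μg/mL

f = (1/2)^(τ/t½) = (1/2)^(137/42) ≈ 0.1042.
C₀ = D/Vd = 1199/28 ≈ 42.821 μg/mL.
Before the 4th dose, 3 doses have been given. Superposition: Cmin = C₀·(f + f² + … + f^3).
≈ 42.821 × (0.1042 + 0.0109 + 0.0011) ≈ 42.821 × 0.1162 ≈ 4.976 μg/mL.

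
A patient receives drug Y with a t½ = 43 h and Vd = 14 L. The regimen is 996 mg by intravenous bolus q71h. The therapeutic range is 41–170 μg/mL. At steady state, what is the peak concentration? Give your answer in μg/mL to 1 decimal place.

τ/t½ = 71/43 ≈ 1.6512, so fraction remaining f = (1/2)^(71/43) ≈ 0.3184.
Accumulation ratio R = 1/(1 − f) ≈ 1/0.6816 ≈ 1.4671.
Single-dose peak C₀ = D/Vd = 996/14 ≈ 71.143 μg/mL.
Steady-state peak Cmax,ss = C₀·R ≈ 71.143 × 1.4671 ≈ 104.374 μg/mL.
Peak 104.4 μg/mL vs MTC 170 μg/mL: below toxic threshold.

104.4 μg/mL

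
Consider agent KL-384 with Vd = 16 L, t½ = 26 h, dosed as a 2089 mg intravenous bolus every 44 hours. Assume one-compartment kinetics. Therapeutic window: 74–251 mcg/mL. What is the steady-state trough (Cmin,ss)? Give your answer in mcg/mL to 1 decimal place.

58.5 mcg/mL

k = ln2/t½ = ln2/26 ≈ 0.026660 h⁻¹; fraction remaining f = e^(−kτ) = e^(−0.026660×44) ≈ 0.3094.
Accumulation ratio R = 1/(1 − f) ≈ 1/0.6906 ≈ 1.4480.
Each bolus raises the concentration by D/Vd = 2089/16 ≈ 130.562 mcg/mL.
Cmax,ss = C₀/(1 − f) ≈ 130.562/0.6906 ≈ 189.056 mcg/mL.
Steady-state trough Cmin,ss = Cmax,ss·f ≈ 189.056 × 0.3094 ≈ 58.494 mcg/mL.
Trough 58.5 mcg/mL vs MEC 74 mcg/mL: subtherapeutic.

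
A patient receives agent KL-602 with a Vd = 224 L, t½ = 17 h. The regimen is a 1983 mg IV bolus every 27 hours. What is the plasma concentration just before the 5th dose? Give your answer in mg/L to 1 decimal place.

4.4 mg/L

f = (1/2)^(τ/t½) = (1/2)^(27/17) ≈ 0.3326.
C₀ = D/Vd = 1983/224 ≈ 8.853 mg/L.
Before the 5th dose, 4 doses have been given. Superposition: Cmin = C₀·(f + f² + … + f^4).
≈ 8.853 × (0.3326 + 0.1106 + 0.0368 + 0.0122) ≈ 8.853 × 0.4922 ≈ 4.357 mg/L.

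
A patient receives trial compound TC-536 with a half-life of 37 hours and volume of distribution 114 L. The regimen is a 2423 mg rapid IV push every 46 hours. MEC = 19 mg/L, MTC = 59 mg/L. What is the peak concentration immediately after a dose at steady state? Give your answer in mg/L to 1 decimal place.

Over one 46-h interval, 46/37 ≈ 1.2432 half-lives elapse, leaving f ≈ 0.4224 of each dose.
Accumulation ratio R = 1/(1 − f) ≈ 1/0.5776 ≈ 1.7313.
Single-dose peak C₀ = D/Vd = 2423/114 ≈ 21.254 mg/L.
Cmax,ss = C₀/(1 − f) ≈ 21.254/0.5776 ≈ 36.797 mg/L.
Peak 36.8 mg/L vs MTC 59 mg/L: below toxic threshold.

36.8 mg/L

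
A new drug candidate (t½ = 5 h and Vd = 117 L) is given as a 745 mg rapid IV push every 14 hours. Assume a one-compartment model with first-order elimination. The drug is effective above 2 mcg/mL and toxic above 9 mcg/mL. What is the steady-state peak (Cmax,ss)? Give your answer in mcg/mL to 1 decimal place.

τ/t½ = 14/5 ≈ 2.8, so fraction remaining f = (1/2)^(14/5) ≈ 0.1436.
At steady state, accumulation factor R = 1/(1 − e^(−kτ)) ≈ 1.1677.
Each bolus raises the concentration by D/Vd = 745/117 ≈ 6.368 mcg/mL.
Steady-state peak Cmax,ss = C₀·R ≈ 6.368 × 1.1677 ≈ 7.436 mcg/mL.
Peak 7.4 mcg/mL vs MTC 9 mcg/mL: below toxic threshold.

7.4 mcg/mL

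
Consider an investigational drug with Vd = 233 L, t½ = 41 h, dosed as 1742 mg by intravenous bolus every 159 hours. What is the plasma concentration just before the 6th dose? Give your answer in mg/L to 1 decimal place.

f = (1/2)^(τ/t½) = (1/2)^(159/41) ≈ 0.0680.
C₀ = D/Vd = 1742/233 ≈ 7.476 mg/L.
Before the 6th dose, 5 doses have been given. Superposition: Cmin = C₀·(f + f² + … + f^5).
≈ 7.476 × (0.0680 + 0.0046 + 0.0003 + 0.0000 + 0.0000) ≈ 7.476 × 0.0729 ≈ 0.545 mg/L.

0.5 mg/L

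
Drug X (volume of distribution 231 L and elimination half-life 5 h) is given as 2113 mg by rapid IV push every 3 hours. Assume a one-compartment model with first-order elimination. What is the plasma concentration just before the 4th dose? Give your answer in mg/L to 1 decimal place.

12.6 mg/L

f = (1/2)^(τ/t½) = (1/2)^(3/5) ≈ 0.6598.
C₀ = D/Vd = 2113/231 ≈ 9.147 mg/L.
Before the 4th dose, 3 doses have been given. Superposition: Cmin = C₀·(f + f² + … + f^3).
≈ 9.147 × (0.6598 + 0.4353 + 0.2872) ≈ 9.147 × 1.3823 ≈ 12.644 mg/L.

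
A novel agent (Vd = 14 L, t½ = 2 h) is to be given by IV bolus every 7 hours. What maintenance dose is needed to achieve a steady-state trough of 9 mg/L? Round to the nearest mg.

1300 mg

τ/t½ = 7/2 ≈ 3.5, so f = (1/2)^(7/2) ≈ 0.088388.
Cmin,ss = (D/Vd)·f/(1−f), so D = Cmin,ss·Vd·(1−f)/f.
D = 9 × 14 × (1−f)/f ≈ 9 × 14 × 10.31375 ≈ 1299.53 mg.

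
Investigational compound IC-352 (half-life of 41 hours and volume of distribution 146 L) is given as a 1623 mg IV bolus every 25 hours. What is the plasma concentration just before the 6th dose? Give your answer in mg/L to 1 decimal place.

18.6 mg/L

f = (1/2)^(τ/t½) = (1/2)^(25/41) ≈ 0.6553.
C₀ = D/Vd = 1623/146 ≈ 11.116 mg/L.
Before the 6th dose, 5 doses have been given. Superposition: Cmin = C₀·(f + f² + … + f^5).
≈ 11.116 × (0.6553 + 0.4294 + 0.2814 + 0.1844 + 0.1208) ≈ 11.116 × 1.6713 ≈ 18.578 mg/L.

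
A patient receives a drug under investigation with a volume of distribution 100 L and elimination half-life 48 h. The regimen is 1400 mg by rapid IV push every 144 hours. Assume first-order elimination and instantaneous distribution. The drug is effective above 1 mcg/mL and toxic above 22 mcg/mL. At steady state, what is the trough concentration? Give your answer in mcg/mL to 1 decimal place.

τ = 144 h = 3 half-lives, so f = (1/2)^3 = 0.125.
Accumulation ratio R = 1/(1 − f) = 1/0.875 = 8/7.
Single-dose peak C₀ = D/Vd = 1400/100 = 14 mcg/mL.
Steady-state peak Cmax,ss = C₀·R = 14 × 8/7 ≈ 16.000 mcg/mL.
Steady-state trough Cmin,ss = Cmax,ss·f ≈ 16.000 × 0.125 ≈ 2.000 mcg/mL.
Trough 2.0 mcg/mL vs MEC 1 mcg/mL: adequate.

2.0 mcg/mL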